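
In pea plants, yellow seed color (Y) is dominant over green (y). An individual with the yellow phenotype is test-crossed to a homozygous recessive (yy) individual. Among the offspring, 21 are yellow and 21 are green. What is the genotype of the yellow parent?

Test cross: ? × yy
Offspring: 21 yellow, 21 green — approximately 1:1.
A 1:1 ratio in a test cross indicates the unknown parent is heterozygous (Yy).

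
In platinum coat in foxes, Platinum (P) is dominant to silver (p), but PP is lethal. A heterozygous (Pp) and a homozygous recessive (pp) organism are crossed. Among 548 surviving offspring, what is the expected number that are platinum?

Cross: Pp × pp
Punnett square offspring (before lethality): 2 Pp, 2 pp
No PP offspring are produced in this cross.
platinum: 2 out of 4 → fraction 1/2
Expected count = 1/2 × 548 = 274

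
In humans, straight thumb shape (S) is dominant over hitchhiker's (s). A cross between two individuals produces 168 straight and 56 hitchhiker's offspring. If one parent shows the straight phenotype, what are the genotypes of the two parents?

Observed offspring: 168 straight, 56 hitchhiker's
The observed ratio simplifies to 3:1. Hitchhiker's (ss) offspring appear, so each parent must contribute one s allele. The parent stated to show straight carries S, so it is Ss. The other parent is then either Ss or ss: Ss × ss would give a 1:1 split, whereas Ss × Ss gives 3:1 — matching the data. So both parents are heterozygous (Ss × Ss).
Parent genotypes: Ss × Ss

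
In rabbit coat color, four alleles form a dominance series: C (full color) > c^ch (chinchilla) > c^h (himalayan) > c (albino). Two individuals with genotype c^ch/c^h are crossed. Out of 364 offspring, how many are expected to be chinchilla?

Cross: c^ch/c^h × c^ch/c^h
Allele dominance: C > c^ch > c^h > c
Offspring genotypes: 1 c^ch/c^ch, 2 c^ch/c^h, 1 c^h/c^h
Phenotype counts: 3 chinchilla, 1 himalayan
chinchilla: 3 out of 4 → fraction 3/4
Expected count = 3/4 × 364 = 273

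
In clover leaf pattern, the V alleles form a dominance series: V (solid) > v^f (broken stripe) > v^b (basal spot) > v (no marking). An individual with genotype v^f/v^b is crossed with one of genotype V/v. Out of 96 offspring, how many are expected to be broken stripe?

Cross: v^f/v^b × V/v
Allele dominance: V > v^f > v^b > v
Offspring genotypes: 1 V/v^f, 1 v^f/v, 1 V/v^b, 1 v^b/v
Phenotype counts: 2 solid, 1 broken stripe, 1 basal spot
broken stripe: 1 out of 4 → fraction 1/4
Expected count = 1/4 × 96 = 24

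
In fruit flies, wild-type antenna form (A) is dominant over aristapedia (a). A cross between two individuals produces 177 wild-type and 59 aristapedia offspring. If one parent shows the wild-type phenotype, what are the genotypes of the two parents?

Observed offspring: 177 wild-type, 59 aristapedia
The observed ratio simplifies to 3:1. Aristapedia (aa) offspring appear, so each parent must contribute one a allele. The parent stated to show wild-type carries A, so it is Aa. The other parent is then either Aa or aa: Aa × aa would give a 1:1 split, whereas Aa × Aa gives 3:1 — matching the data. So both parents are heterozygous (Aa × Aa).
Parent genotypes: Aa × Aa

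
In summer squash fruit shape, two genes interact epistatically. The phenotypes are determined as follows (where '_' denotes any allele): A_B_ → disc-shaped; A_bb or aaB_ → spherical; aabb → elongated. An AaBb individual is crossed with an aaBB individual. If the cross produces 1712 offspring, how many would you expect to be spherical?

Cross: AaBb × aaBB — consider each gene separately:
A gene: Aa × aa → 2 Aa, 2 aa → 2 A_ : 2 aa (out of 4)
B gene: Bb × BB → 2 BB, 2 Bb → 4 B_ (out of 4)
Genotype classes (out of 4 × 4 = 16): A_B_ = 2×4 = 8; aaB_ = 2×4 = 8
Apply the phenotype rules: A_B_ (8) → disc-shaped; aaB_ (8) → spherical
Phenotype counts (out of 16): 8 disc-shaped, 8 spherical
spherical: 8 out of 16 → fraction 1/2
Expected count = 1/2 × 1712 = 856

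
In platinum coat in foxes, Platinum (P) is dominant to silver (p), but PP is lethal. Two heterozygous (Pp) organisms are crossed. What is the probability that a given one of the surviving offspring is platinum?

Cross: Pp × Pp
Punnett square offspring (before lethality): 1 PP, 2 Pp, 1 pp
The PP genotype is lethal (embryos die); surviving offspring: 2 Pp, 1 pp
platinum: 2 out of 3
Probability: 2/3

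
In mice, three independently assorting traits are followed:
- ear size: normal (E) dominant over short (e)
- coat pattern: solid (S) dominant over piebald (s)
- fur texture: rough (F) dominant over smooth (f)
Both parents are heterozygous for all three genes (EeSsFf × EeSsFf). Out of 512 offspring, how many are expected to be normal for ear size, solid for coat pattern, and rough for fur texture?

Trihybrid cross: EeSsFf × EeSsFf
Each trait segregates independently with a 3:1 phenotypic ratio, so each gene contributes 3/4 (dominant) or 1/4 (recessive).
Target: normal (ear size), solid (coat pattern), rough (fur texture)
Probability = product of independent per-trait probabilities
= 3/4 × 3/4 × 3/4 = 27/64
Expected count = 27/64 × 512 = 216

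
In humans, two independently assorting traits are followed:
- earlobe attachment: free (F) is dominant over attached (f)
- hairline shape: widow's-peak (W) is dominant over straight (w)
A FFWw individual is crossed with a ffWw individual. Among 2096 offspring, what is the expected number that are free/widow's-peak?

Dihybrid cross FFWw × ffWw — consider each gene separately:
earlobe attachment: FF × ff → 4 Ff → 4 F_ (out of 4)
hairline shape: Ww × Ww → 1 WW, 2 Ww, 1 ww → 3 W_ : 1 ww (out of 4)
Combine (counts out of 4 × 4 = 16): free/widow's-peak (F_W_) = 4×3 = 12; free/straight (F_ww) = 4×1 = 4
Phenotype counts (out of 16): 12 free/widow's-peak, 4 free/straight
free/widow's-peak: 12 out of 16 → fraction 3/4
Expected count = 3/4 × 2096 = 1572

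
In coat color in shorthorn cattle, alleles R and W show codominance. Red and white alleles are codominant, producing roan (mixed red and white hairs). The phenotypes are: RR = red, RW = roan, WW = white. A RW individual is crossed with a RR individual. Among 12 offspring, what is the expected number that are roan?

Punnett square for RW × RR:
Offspring genotypes: 2 RR, 2 RW
Phenotype counts: 2 red, 2 roan
roan: 2 out of 4 → fraction 1/2
Expected count = 1/2 × 12 = 6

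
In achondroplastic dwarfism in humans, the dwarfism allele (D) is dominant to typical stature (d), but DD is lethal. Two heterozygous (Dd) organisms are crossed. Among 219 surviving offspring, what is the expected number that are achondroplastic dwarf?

Cross: Dd × Dd
Punnett square offspring (before lethality): 1 DD, 2 Dd, 1 dd
The DD genotype is lethal (embryos die); surviving offspring: 2 Dd, 1 dd
achondroplastic dwarf: 2 out of 3 → fraction 2/3
Expected count = 2/3 × 219 = 146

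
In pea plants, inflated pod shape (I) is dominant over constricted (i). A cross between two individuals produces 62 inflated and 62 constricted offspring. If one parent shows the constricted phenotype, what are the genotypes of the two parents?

Observed offspring: 62 inflated, 62 constricted
The observed ratio simplifies to 1:1. One parent shows constricted, so its genotype must be ii. A 1:1 offspring split requires the other parent to be heterozygous (Ii).
Parent genotypes: ii × Ii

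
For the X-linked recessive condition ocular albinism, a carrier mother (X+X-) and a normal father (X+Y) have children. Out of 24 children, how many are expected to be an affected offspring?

Cross: X+X- × X+Y
Offspring: 1 X+X+, 1 X+Y, 1 X+X-, 1 X-Y
Probability of an affected offspring: 1/4
Expected count = 1/4 × 24 = 6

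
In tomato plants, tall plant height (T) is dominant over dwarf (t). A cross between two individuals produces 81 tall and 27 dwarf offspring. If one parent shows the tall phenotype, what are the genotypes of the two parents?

Observed offspring: 81 tall, 27 dwarf
The observed ratio simplifies to 3:1. Dwarf (tt) offspring appear, so each parent must contribute one t allele. The parent stated to show tall carries T, so it is Tt. The other parent is then either Tt or tt: Tt × tt would give a 1:1 split, whereas Tt × Tt gives 3:1 — matching the data. So both parents are heterozygous (Tt × Tt).
Parent genotypes: Tt × Tt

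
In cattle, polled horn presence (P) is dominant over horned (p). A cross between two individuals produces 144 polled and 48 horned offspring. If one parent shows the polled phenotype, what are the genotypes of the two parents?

Observed offspring: 144 polled, 48 horned
The observed ratio simplifies to 3:1. Horned (pp) offspring appear, so each parent must contribute one p allele. The parent stated to show polled carries P, so it is Pp. The other parent is then either Pp or pp: Pp × pp would give a 1:1 split, whereas Pp × Pp gives 3:1 — matching the data. So both parents are heterozygous (Pp × Pp).
Parent genotypes: Pp × Pp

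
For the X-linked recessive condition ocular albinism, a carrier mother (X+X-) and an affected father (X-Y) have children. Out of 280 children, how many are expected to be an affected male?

Cross: X+X- × X-Y
Offspring: 1 X+X-, 1 X+Y, 1 X-X-, 1 X-Y
Probability of an affected male: 1/4
Expected count = 1/4 × 280 = 70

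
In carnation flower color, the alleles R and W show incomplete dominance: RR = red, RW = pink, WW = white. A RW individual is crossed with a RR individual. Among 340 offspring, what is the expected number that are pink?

Punnett square for RW × RR:
Offspring genotypes: 2 RR, 2 RW
Phenotype counts: 2 red, 2 pink
pink: 2 out of 4 → fraction 1/2
Expected count = 1/2 × 340 = 170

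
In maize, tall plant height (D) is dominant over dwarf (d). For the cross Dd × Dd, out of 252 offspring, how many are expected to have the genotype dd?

Punnett square for Dd × Dd:
Offspring genotypes: 1 DD, 2 Dd, 1 dd
Total offspring: 4
Count with target: 1
Probability: 1/4
Expected count = 1/4 × 252 = 63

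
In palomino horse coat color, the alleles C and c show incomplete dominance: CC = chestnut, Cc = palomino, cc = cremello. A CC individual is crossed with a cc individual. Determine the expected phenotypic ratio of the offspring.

Punnett square for CC × cc:
Offspring genotypes: 4 Cc
Phenotype counts: 4 palomino
Ratio: all palomino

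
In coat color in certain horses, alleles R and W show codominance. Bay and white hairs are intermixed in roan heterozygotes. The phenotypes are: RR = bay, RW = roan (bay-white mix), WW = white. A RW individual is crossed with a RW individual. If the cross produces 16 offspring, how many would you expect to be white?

Punnett square for RW × RW:
Offspring genotypes: 1 RR, 2 RW, 1 WW
Phenotype counts: 1 bay, 2 roan (bay-white mix), 1 white
white: 1 out of 4 → fraction 1/4
Expected count = 1/4 × 16 = 4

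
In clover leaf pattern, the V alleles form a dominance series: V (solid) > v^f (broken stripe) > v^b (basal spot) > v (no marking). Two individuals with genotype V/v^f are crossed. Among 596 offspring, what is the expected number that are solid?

Cross: V/v^f × V/v^f
Allele dominance: V > v^f > v^b > v
Offspring genotypes: 1 V/V, 2 V/v^f, 1 v^f/v^f
Phenotype counts: 3 solid, 1 broken stripe
solid: 3 out of 4 → fraction 3/4
Expected count = 3/4 × 596 = 447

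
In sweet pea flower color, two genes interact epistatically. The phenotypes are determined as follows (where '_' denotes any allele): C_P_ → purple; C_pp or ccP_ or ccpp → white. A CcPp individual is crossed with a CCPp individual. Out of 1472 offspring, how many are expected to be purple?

Cross: CcPp × CCPp — consider each gene separately:
C gene: Cc × CC → 2 CC, 2 Cc → 4 C_ (out of 4)
P gene: Pp × Pp → 1 PP, 2 Pp, 1 pp → 3 P_ : 1 pp (out of 4)
Genotype classes (out of 4 × 4 = 16): C_P_ = 4×3 = 12; C_pp = 4×1 = 4
Apply the phenotype rules: C_P_ (12) → purple; C_pp (4) → white
Phenotype counts (out of 16): 12 purple, 4 white
purple: 12 out of 16 → fraction 3/4
Expected count = 3/4 × 1472 = 1104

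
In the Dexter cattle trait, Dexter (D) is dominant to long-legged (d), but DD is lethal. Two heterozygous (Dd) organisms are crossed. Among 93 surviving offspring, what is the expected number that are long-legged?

Cross: Dd × Dd
Punnett square offspring (before lethality): 1 DD, 2 Dd, 1 dd
The DD genotype is lethal (embryos die); surviving offspring: 2 Dd, 1 dd
long-legged: 1 out of 3 → fraction 1/3
Expected count = 1/3 × 93 = 31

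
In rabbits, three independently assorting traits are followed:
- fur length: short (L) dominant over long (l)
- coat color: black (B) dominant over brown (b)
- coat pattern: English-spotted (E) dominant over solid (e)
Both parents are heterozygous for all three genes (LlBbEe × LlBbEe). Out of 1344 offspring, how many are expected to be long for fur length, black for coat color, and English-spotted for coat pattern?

Trihybrid cross: LlBbEe × LlBbEe
Each trait segregates independently with a 3:1 phenotypic ratio, so each gene contributes 3/4 (dominant) or 1/4 (recessive).
Target: long (fur length), black (coat color), English-spotted (coat pattern)
Probability = product of independent per-trait probabilities
= 1/4 × 3/4 × 3/4 = 9/64
Expected count = 9/64 × 1344 = 189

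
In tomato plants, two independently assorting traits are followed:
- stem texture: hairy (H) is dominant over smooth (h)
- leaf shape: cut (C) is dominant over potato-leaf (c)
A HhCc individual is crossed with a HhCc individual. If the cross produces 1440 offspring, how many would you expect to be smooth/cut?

Dihybrid cross HhCc × HhCc — consider each gene separately:
stem texture: Hh × Hh → 1 HH, 2 Hh, 1 hh → 3 H_ : 1 hh (out of 4)
leaf shape: Cc × Cc → 1 CC, 2 Cc, 1 cc → 3 C_ : 1 cc (out of 4)
Combine (counts out of 4 × 4 = 16): hairy/cut (H_C_) = 3×3 = 9; hairy/potato-leaf (H_cc) = 3×1 = 3; smooth/cut (hhC_) = 1×3 = 3; smooth/potato-leaf (hhcc) = 1×1 = 1
Phenotype counts (out of 16): 9 hairy/cut, 3 hairy/potato-leaf, 3 smooth/cut, 1 smooth/potato-leaf
smooth/cut: 3 out of 16 → fraction 3/16
Expected count = 3/16 × 1440 = 270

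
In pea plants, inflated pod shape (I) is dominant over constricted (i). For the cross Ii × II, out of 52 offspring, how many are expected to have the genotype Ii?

Punnett square for Ii × II:
Offspring genotypes: 2 II, 2 Ii
Total offspring: 4
Count with target: 2
Probability: 2/4 = 1/2
Expected count = 1/2 × 52 = 26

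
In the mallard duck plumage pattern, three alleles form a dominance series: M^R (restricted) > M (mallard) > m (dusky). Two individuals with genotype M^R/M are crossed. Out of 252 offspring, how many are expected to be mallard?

Cross: M^R/M × M^R/M
Allele dominance: M^R > M > m
Offspring genotypes: 1 M^R/M^R, 2 M^R/M, 1 M/M
Phenotype counts: 3 restricted, 1 mallard
mallard: 1 out of 4 → fraction 1/4
Expected count = 1/4 × 252 = 63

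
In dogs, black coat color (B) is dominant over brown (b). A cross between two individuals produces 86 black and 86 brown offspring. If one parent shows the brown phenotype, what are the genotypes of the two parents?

Observed offspring: 86 black, 86 brown
The observed ratio simplifies to 1:1. One parent shows brown, so its genotype must be bb. A 1:1 offspring split requires the other parent to be heterozygous (Bb).
Parent genotypes: bb × Bb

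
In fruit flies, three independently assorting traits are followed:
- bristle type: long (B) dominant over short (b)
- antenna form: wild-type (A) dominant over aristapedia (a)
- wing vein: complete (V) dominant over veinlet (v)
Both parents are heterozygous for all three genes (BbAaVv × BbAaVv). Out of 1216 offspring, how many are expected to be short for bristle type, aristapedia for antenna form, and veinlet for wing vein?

Trihybrid cross: BbAaVv × BbAaVv
Each trait segregates independently with a 3:1 phenotypic ratio, so each gene contributes 3/4 (dominant) or 1/4 (recessive).
Target: short (bristle type), aristapedia (antenna form), veinlet (wing vein)
Probability = product of independent per-trait probabilities
= 1/4 × 1/4 × 1/4 = 1/64
Expected count = 1/64 × 1216 = 19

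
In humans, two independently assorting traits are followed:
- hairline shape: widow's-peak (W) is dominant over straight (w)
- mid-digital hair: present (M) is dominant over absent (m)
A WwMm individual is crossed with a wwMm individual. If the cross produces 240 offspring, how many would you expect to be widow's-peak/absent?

Dihybrid cross WwMm × wwMm — consider each gene separately:
hairline shape: Ww × ww → 2 Ww, 2 ww → 2 W_ : 2 ww (out of 4)
mid-digital hair: Mm × Mm → 1 MM, 2 Mm, 1 mm → 3 M_ : 1 mm (out of 4)
Combine (counts out of 4 × 4 = 16): widow's-peak/present (W_M_) = 2×3 = 6; widow's-peak/absent (W_mm) = 2×1 = 2; straight/present (wwM_) = 2×3 = 6; straight/absent (wwmm) = 2×1 = 2
Phenotype counts (out of 16): 6 widow's-peak/present, 2 widow's-peak/absent, 6 straight/present, 2 straight/absent
widow's-peak/absent: 2 out of 16 → fraction 1/8
Expected count = 1/8 × 240 = 30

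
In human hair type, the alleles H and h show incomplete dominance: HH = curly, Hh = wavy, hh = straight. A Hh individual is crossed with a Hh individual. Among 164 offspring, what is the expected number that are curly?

Punnett square for Hh × Hh:
Offspring genotypes: 1 HH, 2 Hh, 1 hh
Phenotype counts: 1 curly, 2 wavy, 1 straight
curly: 1 out of 4 → fraction 1/4
Expected count = 1/4 × 164 = 41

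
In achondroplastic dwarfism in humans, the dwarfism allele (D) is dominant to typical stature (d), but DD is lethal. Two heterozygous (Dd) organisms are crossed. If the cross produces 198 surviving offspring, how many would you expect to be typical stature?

Cross: Dd × Dd
Punnett square offspring (before lethality): 1 DD, 2 Dd, 1 dd
The DD genotype is lethal (embryos die); surviving offspring: 2 Dd, 1 dd
typical stature: 1 out of 3 → fraction 1/3
Expected count = 1/3 × 198 = 66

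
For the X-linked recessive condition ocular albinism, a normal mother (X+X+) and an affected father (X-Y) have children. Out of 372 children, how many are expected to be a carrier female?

Cross: X+X+ × X-Y
Offspring: 2 X+X-, 2 X+Y
Probability of a carrier female: 2/4 = 1/2
Expected count = 1/2 × 372 = 186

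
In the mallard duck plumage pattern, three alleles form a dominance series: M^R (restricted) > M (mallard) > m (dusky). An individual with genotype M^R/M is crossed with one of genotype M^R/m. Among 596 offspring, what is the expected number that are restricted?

Cross: M^R/M × M^R/m
Allele dominance: M^R > M > m
Offspring genotypes: 1 M^R/M^R, 1 M^R/m, 1 M^R/M, 1 M/m
Phenotype counts: 3 restricted, 1 mallard
restricted: 3 out of 4 → fraction 3/4
Expected count = 3/4 × 596 = 447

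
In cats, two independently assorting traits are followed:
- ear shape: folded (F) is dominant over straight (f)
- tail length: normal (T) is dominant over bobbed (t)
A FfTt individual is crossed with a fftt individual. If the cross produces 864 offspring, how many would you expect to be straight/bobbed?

Dihybrid cross FfTt × fftt — consider each gene separately:
ear shape: Ff × ff → 2 Ff, 2 ff → 2 F_ : 2 ff (out of 4)
tail length: Tt × tt → 2 Tt, 2 tt → 2 T_ : 2 tt (out of 4)
Combine (counts out of 4 × 4 = 16): folded/normal (F_T_) = 2×2 = 4; folded/bobbed (F_tt) = 2×2 = 4; straight/normal (ffT_) = 2×2 = 4; straight/bobbed (fftt) = 2×2 = 4
Phenotype counts (out of 16): 4 folded/normal, 4 folded/bobbed, 4 straight/normal, 4 straight/bobbed
straight/bobbed: 4 out of 16 → fraction 1/4
Expected count = 1/4 × 864 = 216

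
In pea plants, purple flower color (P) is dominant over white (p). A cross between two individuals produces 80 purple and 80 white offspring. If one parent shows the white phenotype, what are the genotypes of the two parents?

Observed offspring: 80 purple, 80 white
The observed ratio simplifies to 1:1. One parent shows white, so its genotype must be pp. A 1:1 offspring split requires the other parent to be heterozygous (Pp).
Parent genotypes: pp × Pp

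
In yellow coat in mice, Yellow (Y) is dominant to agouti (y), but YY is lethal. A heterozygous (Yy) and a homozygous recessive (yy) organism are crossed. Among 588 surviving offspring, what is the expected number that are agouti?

Cross: Yy × yy
Punnett square offspring (before lethality): 2 Yy, 2 yy
No YY offspring are produced in this cross.
agouti: 2 out of 4 → fraction 1/2
Expected count = 1/2 × 588 = 294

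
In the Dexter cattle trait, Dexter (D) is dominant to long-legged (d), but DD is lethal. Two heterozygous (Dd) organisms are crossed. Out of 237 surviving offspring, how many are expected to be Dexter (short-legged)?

Cross: Dd × Dd
Punnett square offspring (before lethality): 1 DD, 2 Dd, 1 dd
The DD genotype is lethal (embryos die); surviving offspring: 2 Dd, 1 dd
Dexter (short-legged): 2 out of 3 → fraction 2/3
Expected count = 2/3 × 237 = 158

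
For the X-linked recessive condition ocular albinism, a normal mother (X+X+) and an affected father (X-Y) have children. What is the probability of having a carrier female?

Cross: X+X+ × X-Y
Offspring: 2 X+X-, 2 X+Y
Probability of a carrier female: 2/4 = 1/2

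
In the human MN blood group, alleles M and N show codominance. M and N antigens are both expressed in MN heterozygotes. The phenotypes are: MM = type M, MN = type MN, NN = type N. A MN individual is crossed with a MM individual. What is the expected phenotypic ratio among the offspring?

Punnett square for MN × MM:
Offspring genotypes: 2 MM, 2 MN
Phenotype counts: 2 type M, 2 type MN
Ratio: 1 type M : 1 type MN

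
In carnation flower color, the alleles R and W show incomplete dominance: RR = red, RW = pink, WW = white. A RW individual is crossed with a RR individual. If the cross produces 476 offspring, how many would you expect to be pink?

Punnett square for RW × RR:
Offspring genotypes: 2 RR, 2 RW
Phenotype counts: 2 red, 2 pink
pink: 2 out of 4 → fraction 1/2
Expected count = 1/2 × 476 = 238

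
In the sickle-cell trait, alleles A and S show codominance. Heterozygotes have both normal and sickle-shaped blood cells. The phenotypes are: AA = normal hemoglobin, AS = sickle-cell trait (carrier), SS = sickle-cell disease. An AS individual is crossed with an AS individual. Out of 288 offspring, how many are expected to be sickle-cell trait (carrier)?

Punnett square for AS × AS:
Offspring genotypes: 1 AA, 2 AS, 1 SS
Phenotype counts: 1 normal hemoglobin, 2 sickle-cell trait (carrier), 1 sickle-cell disease
sickle-cell trait (carrier): 2 out of 4 → fraction 1/2
Expected count = 1/2 × 288 = 144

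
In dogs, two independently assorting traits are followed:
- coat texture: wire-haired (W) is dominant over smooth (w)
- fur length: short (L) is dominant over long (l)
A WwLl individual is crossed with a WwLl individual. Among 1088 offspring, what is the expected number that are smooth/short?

Dihybrid cross WwLl × WwLl — consider each gene separately:
coat texture: Ww × Ww → 1 WW, 2 Ww, 1 ww → 3 W_ : 1 ww (out of 4)
fur length: Ll × Ll → 1 LL, 2 Ll, 1 ll → 3 L_ : 1 ll (out of 4)
Combine (counts out of 4 × 4 = 16): wire-haired/short (W_L_) = 3×3 = 9; wire-haired/long (W_ll) = 3×1 = 3; smooth/short (wwL_) = 1×3 = 3; smooth/long (wwll) = 1×1 = 1
Phenotype counts (out of 16): 9 wire-haired/short, 3 wire-haired/long, 3 smooth/short, 1 smooth/long
smooth/short: 3 out of 16 → fraction 3/16
Expected count = 3/16 × 1088 = 204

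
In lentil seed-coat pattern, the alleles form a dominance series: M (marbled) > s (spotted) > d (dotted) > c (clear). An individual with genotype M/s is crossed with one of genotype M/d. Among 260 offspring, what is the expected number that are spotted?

Cross: M/s × M/d
Allele dominance: M > s > d > c
Offspring genotypes: 1 M/M, 1 M/d, 1 M/s, 1 s/d
Phenotype counts: 3 marbled, 1 spotted
spotted: 1 out of 4 → fraction 1/4
Expected count = 1/4 × 260 = 65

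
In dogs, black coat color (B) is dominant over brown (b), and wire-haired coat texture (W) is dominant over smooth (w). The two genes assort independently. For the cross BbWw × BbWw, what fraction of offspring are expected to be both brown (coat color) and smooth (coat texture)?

Dihybrid cross BbWw × BbWw — consider each gene separately:
coat color: Bb × Bb → 1 BB, 2 Bb, 1 bb → 3 B_ : 1 bb (out of 4)
coat texture: Ww × Ww → 1 WW, 2 Ww, 1 ww → 3 W_ : 1 ww (out of 4)
Looking for: brown (bb) and smooth (ww)
P(brown) = 1/4, P(smooth) = 1/4
P(both) = 1/4 × 1/4 = 1/16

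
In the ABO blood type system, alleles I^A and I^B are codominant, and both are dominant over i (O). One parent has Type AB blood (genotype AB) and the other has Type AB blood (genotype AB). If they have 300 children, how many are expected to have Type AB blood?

Cross: AB × AB
Possible offspring genotypes: 1 AA, 2 AB, 1 BB
Blood type counts: 1 Type A, 2 Type AB, 1 Type B
Probability of Type AB: 2/4 = 1/2
Expected count = 1/2 × 300 = 150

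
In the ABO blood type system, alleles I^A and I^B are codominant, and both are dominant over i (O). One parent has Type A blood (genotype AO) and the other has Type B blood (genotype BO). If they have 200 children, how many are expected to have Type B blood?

Cross: AO × BO
Possible offspring genotypes: 1 AB, 1 AO, 1 BO, 1 OO
Blood type counts: 1 Type AB, 1 Type A, 1 Type B, 1 Type O
Probability of Type B: 1/4
Expected count = 1/4 × 200 = 50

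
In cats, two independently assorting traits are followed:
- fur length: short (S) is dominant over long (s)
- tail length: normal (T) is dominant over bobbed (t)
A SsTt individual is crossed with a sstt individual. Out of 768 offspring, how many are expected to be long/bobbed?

Dihybrid cross SsTt × sstt — consider each gene separately:
fur length: Ss × ss → 2 Ss, 2 ss → 2 S_ : 2 ss (out of 4)
tail length: Tt × tt → 2 Tt, 2 tt → 2 T_ : 2 tt (out of 4)
Combine (counts out of 4 × 4 = 16): short/normal (S_T_) = 2×2 = 4; short/bobbed (S_tt) = 2×2 = 4; long/normal (ssT_) = 2×2 = 4; long/bobbed (sstt) = 2×2 = 4
Phenotype counts (out of 16): 4 short/normal, 4 short/bobbed, 4 long/normal, 4 long/bobbed
long/bobbed: 4 out of 16 → fraction 1/4
Expected count = 1/4 × 768 = 192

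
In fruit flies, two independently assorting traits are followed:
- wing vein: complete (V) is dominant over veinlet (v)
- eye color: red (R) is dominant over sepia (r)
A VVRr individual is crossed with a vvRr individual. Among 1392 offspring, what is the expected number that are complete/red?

Dihybrid cross VVRr × vvRr — consider each gene separately:
wing vein: VV × vv → 4 Vv → 4 V_ (out of 4)
eye color: Rr × Rr → 1 RR, 2 Rr, 1 rr → 3 R_ : 1 rr (out of 4)
Combine (counts out of 4 × 4 = 16): complete/red (V_R_) = 4×3 = 12; complete/sepia (V_rr) = 4×1 = 4
Phenotype counts (out of 16): 12 complete/red, 4 complete/sepia
complete/red: 12 out of 16 → fraction 3/4
Expected count = 3/4 × 1392 = 1044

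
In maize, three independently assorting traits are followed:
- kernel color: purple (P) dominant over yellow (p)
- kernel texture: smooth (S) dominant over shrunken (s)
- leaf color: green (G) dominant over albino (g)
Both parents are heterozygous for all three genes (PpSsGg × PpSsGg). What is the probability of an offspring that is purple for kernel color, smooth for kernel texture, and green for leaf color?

Trihybrid cross: PpSsGg × PpSsGg
Each trait segregates independently with a 3:1 phenotypic ratio, so each gene contributes 3/4 (dominant) or 1/4 (recessive).
Target: purple (kernel color), smooth (kernel texture), green (leaf color)
Probability = product of independent per-trait probabilities
= 3/4 × 3/4 × 3/4 = 27/64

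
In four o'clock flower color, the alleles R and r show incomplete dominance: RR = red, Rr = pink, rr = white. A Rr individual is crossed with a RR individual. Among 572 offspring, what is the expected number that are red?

Punnett square for Rr × RR:
Offspring genotypes: 2 RR, 2 Rr
Phenotype counts: 2 red, 2 pink
red: 2 out of 4 → fraction 1/2
Expected count = 1/2 × 572 = 286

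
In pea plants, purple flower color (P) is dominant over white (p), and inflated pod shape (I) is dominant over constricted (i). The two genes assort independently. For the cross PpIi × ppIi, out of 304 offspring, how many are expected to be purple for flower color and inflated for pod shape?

Dihybrid cross PpIi × ppIi — consider each gene separately:
flower color: Pp × pp → 2 Pp, 2 pp → 2 P_ : 2 pp (out of 4)
pod shape: Ii × Ii → 1 II, 2 Ii, 1 ii → 3 I_ : 1 ii (out of 4)
Looking for: purple (P_) and inflated (I_)
P(purple) = 2/4, P(inflated) = 3/4
P(both) = 2/4 × 3/4 = 6/16 = 3/8
Expected count = 3/8 × 304 = 114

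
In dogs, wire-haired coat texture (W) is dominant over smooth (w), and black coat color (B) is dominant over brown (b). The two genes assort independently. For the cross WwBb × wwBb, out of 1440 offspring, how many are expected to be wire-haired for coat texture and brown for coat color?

Dihybrid cross WwBb × wwBb — consider each gene separately:
coat texture: Ww × ww → 2 Ww, 2 ww → 2 W_ : 2 ww (out of 4)
coat color: Bb × Bb → 1 BB, 2 Bb, 1 bb → 3 B_ : 1 bb (out of 4)
Looking for: wire-haired (W_) and brown (bb)
P(wire-haired) = 2/4, P(brown) = 1/4
P(both) = 2/4 × 1/4 = 2/16 = 1/8
Expected count = 1/8 × 1440 = 180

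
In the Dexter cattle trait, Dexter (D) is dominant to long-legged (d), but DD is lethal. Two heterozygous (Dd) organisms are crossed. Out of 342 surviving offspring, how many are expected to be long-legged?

Cross: Dd × Dd
Punnett square offspring (before lethality): 1 DD, 2 Dd, 1 dd
The DD genotype is lethal (embryos die); surviving offspring: 2 Dd, 1 dd
long-legged: 1 out of 3 → fraction 1/3
Expected count = 1/3 × 342 = 114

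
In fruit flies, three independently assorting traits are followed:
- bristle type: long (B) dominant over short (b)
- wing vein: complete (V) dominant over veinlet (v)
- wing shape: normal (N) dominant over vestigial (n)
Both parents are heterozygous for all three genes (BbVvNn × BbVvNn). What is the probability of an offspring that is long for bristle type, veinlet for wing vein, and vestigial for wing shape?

Trihybrid cross: BbVvNn × BbVvNn
Each trait segregates independently with a 3:1 phenotypic ratio, so each gene contributes 3/4 (dominant) or 1/4 (recessive).
Target: long (bristle type), veinlet (wing vein), vestigial (wing shape)
Probability = product of independent per-trait probabilities
= 3/4 × 1/4 × 1/4 = 3/64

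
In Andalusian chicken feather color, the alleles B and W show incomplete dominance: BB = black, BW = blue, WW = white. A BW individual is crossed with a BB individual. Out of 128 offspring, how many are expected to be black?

Punnett square for BW × BB:
Offspring genotypes: 2 BB, 2 BW
Phenotype counts: 2 black, 2 blue
black: 2 out of 4 → fraction 1/2
Expected count = 1/2 × 128 = 64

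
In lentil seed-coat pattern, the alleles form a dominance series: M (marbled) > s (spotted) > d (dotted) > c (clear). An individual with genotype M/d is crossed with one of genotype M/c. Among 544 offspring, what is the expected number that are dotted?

Cross: M/d × M/c
Allele dominance: M > s > d > c
Offspring genotypes: 1 M/M, 1 M/c, 1 M/d, 1 d/c
Phenotype counts: 3 marbled, 1 dotted
dotted: 1 out of 4 → fraction 1/4
Expected count = 1/4 × 544 = 136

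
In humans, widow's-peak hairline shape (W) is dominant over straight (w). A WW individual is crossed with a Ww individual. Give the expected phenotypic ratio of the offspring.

Punnett square for WW × Ww:
Offspring genotypes: 2 WW, 2 Ww
widow's-peak: 4, straight: 0
Ratio: all widow's-peak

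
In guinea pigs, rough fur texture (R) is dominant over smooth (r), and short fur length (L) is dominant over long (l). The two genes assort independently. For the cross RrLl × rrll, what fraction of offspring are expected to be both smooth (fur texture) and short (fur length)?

Dihybrid cross RrLl × rrll — consider each gene separately:
fur texture: Rr × rr → 2 Rr, 2 rr → 2 R_ : 2 rr (out of 4)
fur length: Ll × ll → 2 Ll, 2 ll → 2 L_ : 2 ll (out of 4)
Looking for: smooth (rr) and short (L_)
P(smooth) = 2/4, P(short) = 2/4
P(both) = 2/4 × 2/4 = 4/16 = 1/4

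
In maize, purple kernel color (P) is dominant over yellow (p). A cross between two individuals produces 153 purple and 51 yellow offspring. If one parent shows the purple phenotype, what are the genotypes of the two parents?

Observed offspring: 153 purple, 51 yellow
The observed ratio simplifies to 3:1. Yellow (pp) offspring appear, so each parent must contribute one p allele. The parent stated to show purple carries P, so it is Pp. The other parent is then either Pp or pp: Pp × pp would give a 1:1 split, whereas Pp × Pp gives 3:1 — matching the data. So both parents are heterozygous (Pp × Pp).
Parent genotypes: Pp × Pp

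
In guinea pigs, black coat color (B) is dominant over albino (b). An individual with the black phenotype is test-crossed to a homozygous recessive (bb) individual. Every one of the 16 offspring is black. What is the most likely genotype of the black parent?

Test cross: ? × bb
All offspring are black.
If the unknown parent were heterozygous (Bb), about half of 16 offspring would be albino; none are. The unknown parent is most likely homozygous dominant (BB).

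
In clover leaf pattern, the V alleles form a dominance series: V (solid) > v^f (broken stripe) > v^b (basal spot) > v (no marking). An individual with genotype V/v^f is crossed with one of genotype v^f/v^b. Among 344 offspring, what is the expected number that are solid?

Cross: V/v^f × v^f/v^b
Allele dominance: V > v^f > v^b > v
Offspring genotypes: 1 V/v^f, 1 V/v^b, 1 v^f/v^f, 1 v^f/v^b
Phenotype counts: 2 solid, 2 broken stripe
solid: 2 out of 4 → fraction 1/2
Expected count = 1/2 × 344 = 172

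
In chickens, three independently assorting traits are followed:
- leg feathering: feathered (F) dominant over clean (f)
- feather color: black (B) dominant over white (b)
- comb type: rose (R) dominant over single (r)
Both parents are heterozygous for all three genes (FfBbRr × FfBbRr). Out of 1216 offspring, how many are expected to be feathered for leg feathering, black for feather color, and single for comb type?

Trihybrid cross: FfBbRr × FfBbRr
Each trait segregates independently with a 3:1 phenotypic ratio, so each gene contributes 3/4 (dominant) or 1/4 (recessive).
Target: feathered (leg feathering), black (feather color), single (comb type)
Probability = product of independent per-trait probabilities
= 3/4 × 3/4 × 1/4 = 9/64
Expected count = 9/64 × 1216 = 171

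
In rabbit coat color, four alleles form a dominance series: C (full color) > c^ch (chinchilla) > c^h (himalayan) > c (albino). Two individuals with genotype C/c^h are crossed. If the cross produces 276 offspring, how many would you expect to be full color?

Cross: C/c^h × C/c^h
Allele dominance: C > c^ch > c^h > c
Offspring genotypes: 1 C/C, 2 C/c^h, 1 c^h/c^h
Phenotype counts: 3 full color, 1 himalayan
full color: 3 out of 4 → fraction 3/4
Expected count = 3/4 × 276 = 207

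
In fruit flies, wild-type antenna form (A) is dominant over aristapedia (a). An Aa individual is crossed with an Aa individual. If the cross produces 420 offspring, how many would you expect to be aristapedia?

Punnett square for Aa × Aa:
Offspring genotypes: 1 AA, 2 Aa, 1 aa
wild-type: 3, aristapedia: 1
aristapedia: 1 out of 4 → fraction 1/4
Expected count = 1/4 × 420 = 105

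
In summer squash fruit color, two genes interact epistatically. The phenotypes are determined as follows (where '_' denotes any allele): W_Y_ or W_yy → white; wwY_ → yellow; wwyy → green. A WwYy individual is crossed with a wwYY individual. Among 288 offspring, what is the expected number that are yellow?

Cross: WwYy × wwYY — consider each gene separately:
W gene: Ww × ww → 2 Ww, 2 ww → 2 W_ : 2 ww (out of 4)
Y gene: Yy × YY → 2 YY, 2 Yy → 4 Y_ (out of 4)
Genotype classes (out of 4 × 4 = 16): W_Y_ = 2×4 = 8; wwY_ = 2×4 = 8
Apply the phenotype rules: W_Y_ (8) → white; wwY_ (8) → yellow
Phenotype counts (out of 16): 8 white, 8 yellow
yellow: 8 out of 16 → fraction 1/2
Expected count = 1/2 × 288 = 144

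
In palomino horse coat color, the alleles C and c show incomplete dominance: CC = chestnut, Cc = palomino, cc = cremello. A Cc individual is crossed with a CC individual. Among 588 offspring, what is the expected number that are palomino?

Punnett square for Cc × CC:
Offspring genotypes: 2 CC, 2 Cc
Phenotype counts: 2 chestnut, 2 palomino
palomino: 2 out of 4 → fraction 1/2
Expected count = 1/2 × 588 = 294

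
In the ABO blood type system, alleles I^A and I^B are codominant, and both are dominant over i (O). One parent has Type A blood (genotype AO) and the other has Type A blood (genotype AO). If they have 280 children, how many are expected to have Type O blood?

Cross: AO × AO
Possible offspring genotypes: 1 AA, 2 AO, 1 OO
Blood type counts: 3 Type A, 1 Type O
Probability of Type O: 1/4
Expected count = 1/4 × 280 = 70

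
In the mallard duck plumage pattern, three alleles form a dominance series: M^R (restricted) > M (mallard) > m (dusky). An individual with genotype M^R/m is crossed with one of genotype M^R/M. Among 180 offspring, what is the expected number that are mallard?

Cross: M^R/m × M^R/M
Allele dominance: M^R > M > m
Offspring genotypes: 1 M^R/M^R, 1 M^R/M, 1 M^R/m, 1 M/m
Phenotype counts: 3 restricted, 1 mallard
mallard: 1 out of 4 → fraction 1/4
Expected count = 1/4 × 180 = 45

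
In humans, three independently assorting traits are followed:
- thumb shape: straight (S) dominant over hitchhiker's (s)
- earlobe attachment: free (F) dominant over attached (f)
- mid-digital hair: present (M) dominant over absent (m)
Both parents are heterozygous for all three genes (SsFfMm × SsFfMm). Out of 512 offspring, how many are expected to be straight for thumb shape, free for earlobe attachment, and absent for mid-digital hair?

Trihybrid cross: SsFfMm × SsFfMm
Each trait segregates independently with a 3:1 phenotypic ratio, so each gene contributes 3/4 (dominant) or 1/4 (recessive).
Target: straight (thumb shape), free (earlobe attachment), absent (mid-digital hair)
Probability = product of independent per-trait probabilities
= 3/4 × 3/4 × 1/4 = 9/64
Expected count = 9/64 × 512 = 72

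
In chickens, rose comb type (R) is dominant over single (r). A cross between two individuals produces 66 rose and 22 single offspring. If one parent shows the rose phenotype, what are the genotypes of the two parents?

Observed offspring: 66 rose, 22 single
The observed ratio simplifies to 3:1. Single (rr) offspring appear, so each parent must contribute one r allele. The parent stated to show rose carries R, so it is Rr. The other parent is then either Rr or rr: Rr × rr would give a 1:1 split, whereas Rr × Rr gives 3:1 — matching the data. So both parents are heterozygous (Rr × Rr).
Parent genotypes: Rr × Rr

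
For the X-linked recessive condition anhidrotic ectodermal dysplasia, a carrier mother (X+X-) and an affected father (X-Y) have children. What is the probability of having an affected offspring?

Cross: X+X- × X-Y
Offspring: 1 X+X-, 1 X+Y, 1 X-X-, 1 X-Y
Probability of an affected offspring: 2/4 = 1/2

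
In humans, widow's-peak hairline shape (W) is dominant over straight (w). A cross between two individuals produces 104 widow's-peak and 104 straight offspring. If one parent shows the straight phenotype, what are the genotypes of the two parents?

Observed offspring: 104 widow's-peak, 104 straight
The observed ratio simplifies to 1:1. One parent shows straight, so its genotype must be ww. A 1:1 offspring split requires the other parent to be heterozygous (Ww).
Parent genotypes: ww × Ww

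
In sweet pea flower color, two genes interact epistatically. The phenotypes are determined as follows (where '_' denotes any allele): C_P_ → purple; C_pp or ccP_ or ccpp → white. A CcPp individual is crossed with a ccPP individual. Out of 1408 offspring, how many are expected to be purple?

Cross: CcPp × ccPP — consider each gene separately:
C gene: Cc × cc → 2 Cc, 2 cc → 2 C_ : 2 cc (out of 4)
P gene: Pp × PP → 2 PP, 2 Pp → 4 P_ (out of 4)
Genotype classes (out of 4 × 4 = 16): C_P_ = 2×4 = 8; ccP_ = 2×4 = 8
Apply the phenotype rules: C_P_ (8) → purple; ccP_ (8) → white
Phenotype counts (out of 16): 8 purple, 8 white
purple: 8 out of 16 → fraction 1/2
Expected count = 1/2 × 1408 = 704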